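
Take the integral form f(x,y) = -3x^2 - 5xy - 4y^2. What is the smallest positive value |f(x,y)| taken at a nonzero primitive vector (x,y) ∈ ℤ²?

translate: b→-1 (≡5 mod 6), so (3,5,4)→(3,-1,2)
flip: (3,-1,2)→(2,1,3)
reduced (well bottom): (2,1,3) with a≤c, −a<b≤a
well minimum |f| = |-2| = 2 (negative-definite)

2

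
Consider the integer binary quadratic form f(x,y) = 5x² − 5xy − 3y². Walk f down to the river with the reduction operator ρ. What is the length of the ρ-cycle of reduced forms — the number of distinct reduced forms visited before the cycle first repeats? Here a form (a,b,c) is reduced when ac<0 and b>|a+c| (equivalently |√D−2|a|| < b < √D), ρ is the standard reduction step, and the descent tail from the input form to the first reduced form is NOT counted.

D = 85, ⌊√D⌋ = 9
descent: ρ → (-3,5,5)  [lands on river]
river: ρ → (5,5,-3)
river: ρ → (-3,7,3)
river: ρ → (3,5,-5)
river: ρ → (-5,5,3)
river: ρ → (3,7,-3)
ρ-cycle length = 6 (tail of 1 descent step not counted)

6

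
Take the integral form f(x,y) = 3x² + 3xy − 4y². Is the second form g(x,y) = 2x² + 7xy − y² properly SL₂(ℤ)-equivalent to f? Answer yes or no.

D₁ = 57, D₂ = 57
river cycle of f (length 6): (-4, 5, 2), (2, 7, -1), (-1, 7, 2), (2, 5, -4), (-4, 3, 3), (3, 3, -4)
river cycle of g (length 6): (-1, 7, 2), (2, 5, -4), (-4, 3, 3), (3, 3, -4), (-4, 5, 2), (2, 7, -1)
cycles coincide ⇒ equivalent

yes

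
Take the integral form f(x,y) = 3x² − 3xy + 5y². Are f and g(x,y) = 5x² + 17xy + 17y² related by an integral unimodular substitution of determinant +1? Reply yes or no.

D₁ = -51, D₂ = -51
f: translate: b→3 (≡-3 mod 6), so (3,-3,5)→(3,3,5)
f: reduced (well bottom): (3,3,5) with a≤c, −a<b≤a
g: translate: b→-3 (≡17 mod 10), so (5,17,17)→(5,-3,3)
g: flip: (5,-3,3)→(3,3,5)
g: reduced (well bottom): (3,3,5) with a≤c, −a<b≤a
reduced forms (3, 3, 5) vs (3, 3, 5) ⇒ equivalent

yes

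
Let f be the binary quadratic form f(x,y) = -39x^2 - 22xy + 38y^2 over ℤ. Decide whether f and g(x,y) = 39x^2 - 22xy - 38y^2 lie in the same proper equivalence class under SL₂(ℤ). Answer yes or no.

D₁ = 6412, D₂ = 6412
river cycle of f (length 24): (38, 22, -39), (-39, 56, 21), (21, 70, -18), (-18, 74, 13), (13, 56, -63), (-63, 70, 6), (6, 74, -39), (-39, 4, 41), (41, 78, -2), (-2, 78, 41), … (14 more)
river cycle of g (length 24): (-38, 22, 39), (39, 56, -21), (-21, 70, 18), (18, 74, -13), (-13, 56, 63), (63, 70, -6), (-6, 74, 39), (39, 4, -41), (-41, 78, 2), (2, 78, -41), … (14 more)
cycles differ ⇒ inequivalent

no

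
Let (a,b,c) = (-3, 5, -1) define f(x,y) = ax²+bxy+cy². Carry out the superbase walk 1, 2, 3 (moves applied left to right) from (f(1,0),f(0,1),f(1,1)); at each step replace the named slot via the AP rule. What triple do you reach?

start (-3,-1,1) = (f(1,0),f(0,1),f(1,1))
replace slot 1: 2·((-1)+1) − (-3) = 3 → (3,-1,1)
replace slot 2: 2·(3+1) − (-1) = 9 → (3,9,1)
replace slot 3: 2·(3+9) − 1 = 23 → (3,9,23)

3,9,23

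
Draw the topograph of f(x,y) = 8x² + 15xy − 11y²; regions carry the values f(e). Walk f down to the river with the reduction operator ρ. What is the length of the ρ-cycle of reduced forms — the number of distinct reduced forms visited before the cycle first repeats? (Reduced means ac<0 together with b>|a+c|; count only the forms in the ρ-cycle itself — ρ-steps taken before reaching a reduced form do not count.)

D = 577, ⌊√D⌋ = 24
river: ρ → (-11,7,12)
river: ρ → (12,17,-6)
river: ρ → (-6,19,9)
river: ρ → (9,17,-8)
river: ρ → (-8,15,11)
river: ρ → (11,7,-12)
river: ρ → (-12,17,6)
river: ρ → (6,19,-9)
river: ρ → (-9,17,8)
river: ρ → (8,15,-11)
ρ-cycle length = 10 (tail of 0 descent steps not counted)

10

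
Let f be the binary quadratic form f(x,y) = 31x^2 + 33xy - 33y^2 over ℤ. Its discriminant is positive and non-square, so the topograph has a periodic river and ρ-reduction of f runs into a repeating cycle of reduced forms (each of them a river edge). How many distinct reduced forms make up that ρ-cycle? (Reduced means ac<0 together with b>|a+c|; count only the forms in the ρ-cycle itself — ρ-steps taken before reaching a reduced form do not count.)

D = 5181, ⌊√D⌋ = 71
river: ρ → (-33,33,31)
river: ρ → (31,29,-35)
river: ρ → (-35,41,25)
river: ρ → (25,59,-17)
river: ρ → (-17,43,49)
river: ρ → (49,55,-11)
river: ρ → (-11,55,49)
river: ρ → (49,43,-17)
river: ρ → (-17,59,25)
river: ρ → (25,41,-35)
river: ρ → (-35,29,31)
river: ρ → (31,33,-33)
ρ-cycle length = 12 (tail of 0 descent steps not counted)

12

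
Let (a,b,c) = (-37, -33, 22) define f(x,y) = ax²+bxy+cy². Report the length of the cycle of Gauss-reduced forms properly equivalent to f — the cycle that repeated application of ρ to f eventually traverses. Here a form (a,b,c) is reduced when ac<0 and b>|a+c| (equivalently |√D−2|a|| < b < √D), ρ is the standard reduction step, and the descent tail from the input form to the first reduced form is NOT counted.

D = 4345, ⌊√D⌋ = 65
descent: ρ → (22,33,-37)  [lands on river]
river: ρ → (-37,41,18)
river: ρ → (18,31,-47)
river: ρ → (-47,63,2)
river: ρ → (2,65,-15)
river: ρ → (-15,55,22)
ρ-cycle length = 6 (tail of 1 descent step not counted)

6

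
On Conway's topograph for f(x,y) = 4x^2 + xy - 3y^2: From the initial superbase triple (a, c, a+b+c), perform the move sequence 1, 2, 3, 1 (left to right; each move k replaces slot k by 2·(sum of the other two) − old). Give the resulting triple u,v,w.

start (4,-3,2) = (f(1,0),f(0,1),f(1,1))
replace slot 1: 2·((-3)+2) − 4 = -6 → (-6,-3,2)
replace slot 2: 2·((-6)+2) − (-3) = -5 → (-6,-5,2)
replace slot 3: 2·((-6)+(-5)) − 2 = -24 → (-6,-5,-24)
replace slot 1: 2·((-5)+(-24)) − (-6) = -52 → (-52,-5,-24)

-52,-5,-24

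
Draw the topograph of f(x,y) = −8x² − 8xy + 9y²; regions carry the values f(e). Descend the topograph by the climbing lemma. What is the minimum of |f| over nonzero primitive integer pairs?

descent: ρ → (9,8,-8)  [lands on river]
river: ρ → (-8,8,9)
river: ρ → (9,10,-7)
river: ρ → (-7,18,1)
river: ρ → (1,18,-7)
river: ρ → (-7,10,9)
closes: descent 1, river 6
min |a| on river = 1

1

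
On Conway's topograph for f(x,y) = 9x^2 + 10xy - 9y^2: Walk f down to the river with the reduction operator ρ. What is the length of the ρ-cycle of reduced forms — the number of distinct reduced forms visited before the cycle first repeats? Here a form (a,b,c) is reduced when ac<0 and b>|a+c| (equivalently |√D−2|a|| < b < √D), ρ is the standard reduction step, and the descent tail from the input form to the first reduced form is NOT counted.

D = 424, ⌊√D⌋ = 20
river: ρ → (-9,8,10)
river: ρ → (10,12,-7)
river: ρ → (-7,16,6)
river: ρ → (6,20,-1)
river: ρ → (-1,20,6)
river: ρ → (6,16,-7)
river: ρ → (-7,12,10)
river: ρ → (10,8,-9)
river: ρ → (-9,10,9)
river: ρ → (9,8,-10)
river: ρ → (-10,12,7)
river: ρ → (7,16,-6)
river: ρ → (-6,20,1)
river: ρ → (1,20,-6)
river: ρ → (-6,16,7)
river: ρ → (7,12,-10)
river: ρ → (-10,8,9)
river: ρ → (9,10,-9)
ρ-cycle length = 18 (tail of 0 descent steps not counted)

18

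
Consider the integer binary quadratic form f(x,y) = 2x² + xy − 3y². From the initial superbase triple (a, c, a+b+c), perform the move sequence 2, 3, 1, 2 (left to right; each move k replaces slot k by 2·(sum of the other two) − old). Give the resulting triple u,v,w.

start (2,-3,0) = (f(1,0),f(0,1),f(1,1))
replace slot 2: 2·(2+0) − (-3) = 7 → (2,7,0)
replace slot 3: 2·(2+7) − 0 = 18 → (2,7,18)
replace slot 1: 2·(7+18) − 2 = 48 → (48,7,18)
replace slot 2: 2·(48+18) − 7 = 125 → (48,125,18)

48,125,18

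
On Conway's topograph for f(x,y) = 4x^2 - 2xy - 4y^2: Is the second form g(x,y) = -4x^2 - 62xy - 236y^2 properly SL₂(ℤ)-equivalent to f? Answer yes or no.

D₁ = 68, D₂ = 68
river cycle of f (length 6): (-4, 2, 4), (4, 6, -2), (-2, 6, 4), (4, 2, -4), (-4, 6, 2), (2, 6, -4)
river cycle of g (length 6): (-4, 2, 4), (4, 6, -2), (-2, 6, 4), (4, 2, -4), (-4, 6, 2), (2, 6, -4)
cycles coincide ⇒ equivalent

yes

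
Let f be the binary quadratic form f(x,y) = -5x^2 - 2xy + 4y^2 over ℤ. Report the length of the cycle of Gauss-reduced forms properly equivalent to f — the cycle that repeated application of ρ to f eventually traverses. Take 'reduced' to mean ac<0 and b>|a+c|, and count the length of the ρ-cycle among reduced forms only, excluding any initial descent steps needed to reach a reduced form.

D = 84, ⌊√D⌋ = 9
descent: ρ → (4,2,-5)  [lands on river]
river: ρ → (-5,8,1)
river: ρ → (1,8,-5)
river: ρ → (-5,2,4)
river: ρ → (4,6,-3)
river: ρ → (-3,6,4)
ρ-cycle length = 6 (tail of 1 descent step not counted)

6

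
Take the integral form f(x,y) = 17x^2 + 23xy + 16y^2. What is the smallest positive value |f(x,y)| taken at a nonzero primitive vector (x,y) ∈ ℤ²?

translate: b→-11 (≡23 mod 34), so (17,23,16)→(17,-11,10)
flip: (17,-11,10)→(10,11,17)
translate: b→-9 (≡11 mod 20), so (10,11,17)→(10,-9,16)
reduced (well bottom): (10,-9,16) with a≤c, −a<b≤a
well minimum = a = 10

10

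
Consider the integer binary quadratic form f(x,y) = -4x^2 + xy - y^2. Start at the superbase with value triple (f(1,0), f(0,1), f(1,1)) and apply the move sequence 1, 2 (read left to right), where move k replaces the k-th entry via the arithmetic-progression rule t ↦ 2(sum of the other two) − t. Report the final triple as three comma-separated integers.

start (-4,-1,-4) = (f(1,0),f(0,1),f(1,1))
replace slot 1: 2·((-1)+(-4)) − (-4) = -6 → (-6,-1,-4)
replace slot 2: 2·((-6)+(-4)) − (-1) = -19 → (-6,-19,-4)

-6,-19,-4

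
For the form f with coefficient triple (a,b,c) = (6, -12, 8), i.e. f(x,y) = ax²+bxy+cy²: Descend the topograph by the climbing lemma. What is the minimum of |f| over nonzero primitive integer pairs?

translate: b→0 (≡-12 mod 12), so (6,-12,8)→(6,0,2)
flip: (6,0,2)→(2,0,6)
reduced (well bottom): (2,0,6) with a≤c, −a<b≤a
well minimum = a = 2

2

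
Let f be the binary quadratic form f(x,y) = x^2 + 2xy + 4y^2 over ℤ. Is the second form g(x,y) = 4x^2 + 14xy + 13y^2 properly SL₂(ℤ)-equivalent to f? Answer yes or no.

D₁ = -12, D₂ = -12
f: translate: b→0 (≡2 mod 2), so (1,2,4)→(1,0,3)
f: reduced (well bottom): (1,0,3) with a≤c, −a<b≤a
g: translate: b→-2 (≡14 mod 8), so (4,14,13)→(4,-2,1)
g: flip: (4,-2,1)→(1,2,4)
g: translate: b→0 (≡2 mod 2), so (1,2,4)→(1,0,3)
g: reduced (well bottom): (1,0,3) with a≤c, −a<b≤a
reduced forms (1, 0, 3) vs (1, 0, 3) ⇒ equivalent

yes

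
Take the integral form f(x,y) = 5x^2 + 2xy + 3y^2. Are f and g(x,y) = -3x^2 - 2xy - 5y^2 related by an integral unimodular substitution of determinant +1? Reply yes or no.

D₁ = -56, D₂ = -56
f: flip: (5,2,3)→(3,-2,5)
f: reduced (well bottom): (3,-2,5) with a≤c, −a<b≤a
g is negative-definite; reduce −g:
−g: reduced (well bottom): (3,2,5) with a≤c, −a<b≤a
flip sign back: reduced form of g is (-3,-2,-5)
reduced forms (3, -2, 5) vs (-3, -2, -5) ⇒ inequivalent

no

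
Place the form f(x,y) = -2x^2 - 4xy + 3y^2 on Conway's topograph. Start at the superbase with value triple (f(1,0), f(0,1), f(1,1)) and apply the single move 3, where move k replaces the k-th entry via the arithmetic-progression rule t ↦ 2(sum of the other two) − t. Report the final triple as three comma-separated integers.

start (-2,3,-3) = (f(1,0),f(0,1),f(1,1))
replace slot 3: 2·((-2)+3) − (-3) = 5 → (-2,3,5)

-2,3,5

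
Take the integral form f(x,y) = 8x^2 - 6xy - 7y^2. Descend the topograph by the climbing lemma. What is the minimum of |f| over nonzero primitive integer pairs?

descent: ρ → (-7,6,8)  [lands on river]
river: ρ → (8,10,-5)
river: ρ → (-5,10,8)
river: ρ → (8,6,-7)
river: ρ → (-7,8,7)
river: ρ → (7,6,-8)
river: ρ → (-8,10,5)
river: ρ → (5,10,-8)
river: ρ → (-8,6,7)
river: ρ → (7,8,-7)
closes: descent 1, river 10
min |a| on river = 5

5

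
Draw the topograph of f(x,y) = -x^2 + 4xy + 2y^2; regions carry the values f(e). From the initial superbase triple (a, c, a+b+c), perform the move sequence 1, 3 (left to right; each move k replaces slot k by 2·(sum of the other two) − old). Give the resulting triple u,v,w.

start (-1,2,5) = (f(1,0),f(0,1),f(1,1))
replace slot 1: 2·(2+5) − (-1) = 15 → (15,2,5)
replace slot 3: 2·(15+2) − 5 = 29 → (15,2,29)

15,2,29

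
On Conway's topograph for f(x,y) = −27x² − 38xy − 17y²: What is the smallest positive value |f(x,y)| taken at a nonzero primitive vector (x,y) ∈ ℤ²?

translate: b→-16 (≡38 mod 54), so (27,38,17)→(27,-16,6)
flip: (27,-16,6)→(6,16,27)
translate: b→4 (≡16 mod 12), so (6,16,27)→(6,4,17)
reduced (well bottom): (6,4,17) with a≤c, −a<b≤a
well minimum |f| = |-6| = 6 (negative-definite)

6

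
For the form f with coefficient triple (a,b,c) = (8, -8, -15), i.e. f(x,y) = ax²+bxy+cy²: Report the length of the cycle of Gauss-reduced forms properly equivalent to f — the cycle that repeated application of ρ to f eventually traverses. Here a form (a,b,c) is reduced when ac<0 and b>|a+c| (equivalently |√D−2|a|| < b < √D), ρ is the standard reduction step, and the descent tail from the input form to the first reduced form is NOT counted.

D = 544, ⌊√D⌋ = 23
descent: ρ → (-15,8,8)  [lands on river]
river: ρ → (8,8,-15)
river: ρ → (-15,22,1)
river: ρ → (1,22,-15)
ρ-cycle length = 4 (tail of 1 descent step not counted)

4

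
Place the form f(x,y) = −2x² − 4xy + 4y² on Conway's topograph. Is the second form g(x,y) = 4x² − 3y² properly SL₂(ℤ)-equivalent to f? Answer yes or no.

D₁ = 48, D₂ = 48
river cycle of f (length 2): (4, 4, -2), (-2, 4, 4)
river cycle of g (length 2): (-3, 6, 1), (1, 6, -3)
cycles differ ⇒ inequivalent

no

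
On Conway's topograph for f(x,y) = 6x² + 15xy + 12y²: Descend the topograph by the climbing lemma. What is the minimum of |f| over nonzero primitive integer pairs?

translate: b→3 (≡15 mod 12), so (6,15,12)→(6,3,3)
flip: (6,3,3)→(3,-3,6)
translate: b→3 (≡-3 mod 6), so (3,-3,6)→(3,3,6)
reduced (well bottom): (3,3,6) with a≤c, −a<b≤a
well minimum = a = 3

3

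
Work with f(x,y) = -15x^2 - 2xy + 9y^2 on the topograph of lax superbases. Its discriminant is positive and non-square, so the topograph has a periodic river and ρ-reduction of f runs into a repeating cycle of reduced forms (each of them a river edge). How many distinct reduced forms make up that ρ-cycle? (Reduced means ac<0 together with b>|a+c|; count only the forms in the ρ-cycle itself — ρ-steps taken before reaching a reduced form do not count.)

D = 544, ⌊√D⌋ = 23
descent: ρ → (9,20,-4)  [lands on river]
river: ρ → (-4,20,9)
river: ρ → (9,16,-8)
river: ρ → (-8,16,9)
ρ-cycle length = 4 (tail of 1 descent step not counted)

4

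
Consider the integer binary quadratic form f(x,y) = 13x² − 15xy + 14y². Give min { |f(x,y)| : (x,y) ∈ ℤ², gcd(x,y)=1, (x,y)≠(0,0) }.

translate: b→11 (≡-15 mod 26), so (13,-15,14)→(13,11,12)
flip: (13,11,12)→(12,-11,13)
reduced (well bottom): (12,-11,13) with a≤c, −a<b≤a
well minimum = a = 12

12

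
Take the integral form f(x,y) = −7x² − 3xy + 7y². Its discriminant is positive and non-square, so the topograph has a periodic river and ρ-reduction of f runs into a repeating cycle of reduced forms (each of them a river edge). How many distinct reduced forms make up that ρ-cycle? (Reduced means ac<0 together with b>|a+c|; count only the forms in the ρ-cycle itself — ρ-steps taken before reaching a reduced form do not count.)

D = 205, ⌊√D⌋ = 14
descent: ρ → (7,3,-7)  [lands on river]
river: ρ → (-7,11,3)
river: ρ → (3,13,-3)
river: ρ → (-3,11,7)
ρ-cycle length = 4 (tail of 1 descent step not counted)

4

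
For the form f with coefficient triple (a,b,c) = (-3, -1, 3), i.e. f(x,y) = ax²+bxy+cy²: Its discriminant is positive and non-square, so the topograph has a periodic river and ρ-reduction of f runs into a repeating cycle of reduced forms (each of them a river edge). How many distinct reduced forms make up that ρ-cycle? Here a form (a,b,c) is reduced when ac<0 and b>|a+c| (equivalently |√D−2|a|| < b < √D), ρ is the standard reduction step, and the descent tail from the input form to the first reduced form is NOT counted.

D = 37, ⌊√D⌋ = 6
descent: ρ → (3,1,-3)  [lands on river]
river: ρ → (-3,5,1)
river: ρ → (1,5,-3)
river: ρ → (-3,1,3)
river: ρ → (3,5,-1)
river: ρ → (-1,5,3)
ρ-cycle length = 6 (tail of 1 descent step not counted)

6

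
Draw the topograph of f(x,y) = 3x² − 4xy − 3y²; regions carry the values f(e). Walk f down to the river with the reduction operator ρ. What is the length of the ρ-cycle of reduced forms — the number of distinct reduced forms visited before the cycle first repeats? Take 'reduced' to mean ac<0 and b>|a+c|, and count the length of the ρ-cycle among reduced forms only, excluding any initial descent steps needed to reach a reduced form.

D = 52, ⌊√D⌋ = 7
descent: ρ → (-3,4,3)  [lands on river]
river: ρ → (3,2,-4)
river: ρ → (-4,6,1)
river: ρ → (1,6,-4)
river: ρ → (-4,2,3)
river: ρ → (3,4,-3)
river: ρ → (-3,2,4)
river: ρ → (4,6,-1)
river: ρ → (-1,6,4)
river: ρ → (4,2,-3)
ρ-cycle length = 10 (tail of 1 descent step not counted)

10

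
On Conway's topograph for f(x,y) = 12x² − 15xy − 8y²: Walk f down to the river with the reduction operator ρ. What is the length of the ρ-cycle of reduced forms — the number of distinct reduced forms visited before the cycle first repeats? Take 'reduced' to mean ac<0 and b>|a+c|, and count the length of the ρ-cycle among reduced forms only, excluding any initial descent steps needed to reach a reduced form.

D = 609, ⌊√D⌋ = 24
descent: ρ → (-8,15,12)  [lands on river]
river: ρ → (12,9,-11)
river: ρ → (-11,13,10)
river: ρ → (10,7,-14)
river: ρ → (-14,21,3)
river: ρ → (3,21,-14)
river: ρ → (-14,7,10)
river: ρ → (10,13,-11)
river: ρ → (-11,9,12)
river: ρ → (12,15,-8)
river: ρ → (-8,17,10)
river: ρ → (10,23,-2)
river: ρ → (-2,21,21)
river: ρ → (21,21,-2)
river: ρ → (-2,23,10)
river: ρ → (10,17,-8)
ρ-cycle length = 16 (tail of 1 descent step not counted)

16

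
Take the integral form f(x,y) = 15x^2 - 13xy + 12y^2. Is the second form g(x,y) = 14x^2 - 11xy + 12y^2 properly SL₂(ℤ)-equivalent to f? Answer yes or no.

D₁ = -551, D₂ = -551
f: flip: (15,-13,12)→(12,13,15)
f: translate: b→-11 (≡13 mod 24), so (12,13,15)→(12,-11,14)
f: reduced (well bottom): (12,-11,14) with a≤c, −a<b≤a
g: flip: (14,-11,12)→(12,11,14)
g: reduced (well bottom): (12,11,14) with a≤c, −a<b≤a
reduced forms (12, -11, 14) vs (12, 11, 14) ⇒ inequivalent

no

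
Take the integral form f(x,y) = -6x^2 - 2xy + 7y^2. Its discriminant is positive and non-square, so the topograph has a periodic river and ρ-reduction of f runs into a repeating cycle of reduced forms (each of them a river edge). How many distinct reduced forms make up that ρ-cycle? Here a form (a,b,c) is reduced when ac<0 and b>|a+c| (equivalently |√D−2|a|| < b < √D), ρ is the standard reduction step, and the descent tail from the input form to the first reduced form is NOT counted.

D = 172, ⌊√D⌋ = 13
descent: ρ → (7,2,-6)  [lands on river]
river: ρ → (-6,10,3)
river: ρ → (3,8,-9)
river: ρ → (-9,10,2)
river: ρ → (2,10,-9)
river: ρ → (-9,8,3)
river: ρ → (3,10,-6)
river: ρ → (-6,2,7)
river: ρ → (7,12,-1)
river: ρ → (-1,12,7)
ρ-cycle length = 10 (tail of 1 descent step not counted)

10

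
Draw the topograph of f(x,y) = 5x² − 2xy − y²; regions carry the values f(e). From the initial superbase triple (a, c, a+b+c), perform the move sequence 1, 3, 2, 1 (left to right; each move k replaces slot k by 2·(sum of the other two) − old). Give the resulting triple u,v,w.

start (5,-1,2) = (f(1,0),f(0,1),f(1,1))
replace slot 1: 2·((-1)+2) − 5 = -3 → (-3,-1,2)
replace slot 3: 2·((-3)+(-1)) − 2 = -10 → (-3,-1,-10)
replace slot 2: 2·((-3)+(-10)) − (-1) = -25 → (-3,-25,-10)
replace slot 1: 2·((-25)+(-10)) − (-3) = -67 → (-67,-25,-10)

-67,-25,-10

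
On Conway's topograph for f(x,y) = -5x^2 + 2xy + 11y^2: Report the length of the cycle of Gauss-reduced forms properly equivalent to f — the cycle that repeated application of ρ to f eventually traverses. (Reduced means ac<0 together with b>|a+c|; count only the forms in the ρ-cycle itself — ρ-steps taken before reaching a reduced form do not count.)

D = 224, ⌊√D⌋ = 14
descent: ρ → (11,-2,-5)
descent: ρ → (-5,12,4)  [lands on river]
river: ρ → (4,12,-5)
river: ρ → (-5,8,8)
river: ρ → (8,8,-5)
ρ-cycle length = 4 (tail of 2 descent steps not counted)

4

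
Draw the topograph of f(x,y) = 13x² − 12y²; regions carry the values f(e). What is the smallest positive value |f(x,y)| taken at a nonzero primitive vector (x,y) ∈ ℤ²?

descent: ρ → (-12,24,1)  [lands on river]
river: ρ → (1,24,-12)
closes: descent 1, river 2
min |a| on river = 1

1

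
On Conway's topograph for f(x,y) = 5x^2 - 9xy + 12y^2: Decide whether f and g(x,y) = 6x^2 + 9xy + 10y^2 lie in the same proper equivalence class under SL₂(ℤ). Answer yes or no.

D₁ = -159, D₂ = -159
f: translate: b→1 (≡-9 mod 10), so (5,-9,12)→(5,1,8)
f: reduced (well bottom): (5,1,8) with a≤c, −a<b≤a
g: translate: b→-3 (≡9 mod 12), so (6,9,10)→(6,-3,7)
g: reduced (well bottom): (6,-3,7) with a≤c, −a<b≤a
reduced forms (5, 1, 8) vs (6, -3, 7) ⇒ inequivalent

no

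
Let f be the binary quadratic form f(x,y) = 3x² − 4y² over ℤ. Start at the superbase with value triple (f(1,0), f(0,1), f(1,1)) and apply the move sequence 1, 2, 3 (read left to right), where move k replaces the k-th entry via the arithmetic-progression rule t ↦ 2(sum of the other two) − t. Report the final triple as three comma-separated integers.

start (3,-4,-1) = (f(1,0),f(0,1),f(1,1))
replace slot 1: 2·((-4)+(-1)) − 3 = -13 → (-13,-4,-1)
replace slot 2: 2·((-13)+(-1)) − (-4) = -24 → (-13,-24,-1)
replace slot 3: 2·((-13)+(-24)) − (-1) = -73 → (-13,-24,-73)

-13,-24,-73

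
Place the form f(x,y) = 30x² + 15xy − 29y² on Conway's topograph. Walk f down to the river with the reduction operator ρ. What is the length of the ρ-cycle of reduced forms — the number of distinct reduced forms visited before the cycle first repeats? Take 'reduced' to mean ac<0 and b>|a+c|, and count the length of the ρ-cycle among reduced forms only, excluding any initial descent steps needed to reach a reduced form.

D = 3705, ⌊√D⌋ = 60
river: ρ → (-29,43,16)
river: ρ → (16,53,-14)
river: ρ → (-14,59,4)
river: ρ → (4,53,-56)
river: ρ → (-56,59,1)
river: ρ → (1,59,-56)
river: ρ → (-56,53,4)
river: ρ → (4,59,-14)
river: ρ → (-14,53,16)
river: ρ → (16,43,-29)
river: ρ → (-29,15,30)
river: ρ → (30,45,-14)
river: ρ → (-14,39,39)
river: ρ → (39,39,-14)
river: ρ → (-14,45,30)
river: ρ → (30,15,-29)
ρ-cycle length = 16 (tail of 0 descent steps not counted)

16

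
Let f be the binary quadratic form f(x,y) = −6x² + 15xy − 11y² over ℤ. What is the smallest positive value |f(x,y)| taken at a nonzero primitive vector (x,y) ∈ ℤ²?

translate: b→-3 (≡-15 mod 12), so (6,-15,11)→(6,-3,2)
flip: (6,-3,2)→(2,3,6)
translate: b→-1 (≡3 mod 4), so (2,3,6)→(2,-1,5)
reduced (well bottom): (2,-1,5) with a≤c, −a<b≤a
well minimum |f| = |-2| = 2 (negative-definite)

2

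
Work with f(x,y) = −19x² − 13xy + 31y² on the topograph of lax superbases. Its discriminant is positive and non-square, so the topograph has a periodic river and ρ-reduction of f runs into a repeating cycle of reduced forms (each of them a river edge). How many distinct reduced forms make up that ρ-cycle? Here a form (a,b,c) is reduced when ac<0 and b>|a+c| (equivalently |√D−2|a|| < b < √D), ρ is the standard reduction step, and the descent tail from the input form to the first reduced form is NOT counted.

D = 2525, ⌊√D⌋ = 50
descent: ρ → (31,13,-19)  [lands on river]
river: ρ → (-19,25,25)
river: ρ → (25,25,-19)
river: ρ → (-19,13,31)
river: ρ → (31,49,-1)
river: ρ → (-1,49,31)
ρ-cycle length = 6 (tail of 1 descent step not counted)

6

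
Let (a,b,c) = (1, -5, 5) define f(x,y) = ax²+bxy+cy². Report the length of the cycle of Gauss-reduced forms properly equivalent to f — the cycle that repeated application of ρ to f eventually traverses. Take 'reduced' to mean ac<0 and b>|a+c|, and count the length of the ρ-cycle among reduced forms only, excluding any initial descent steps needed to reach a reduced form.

D = 5, ⌊√D⌋ = 2
descent: ρ → (5,5,1)
descent: ρ → (1,1,-1)  [lands on river]
river: ρ → (-1,1,1)
ρ-cycle length = 2 (tail of 2 descent steps not counted)

2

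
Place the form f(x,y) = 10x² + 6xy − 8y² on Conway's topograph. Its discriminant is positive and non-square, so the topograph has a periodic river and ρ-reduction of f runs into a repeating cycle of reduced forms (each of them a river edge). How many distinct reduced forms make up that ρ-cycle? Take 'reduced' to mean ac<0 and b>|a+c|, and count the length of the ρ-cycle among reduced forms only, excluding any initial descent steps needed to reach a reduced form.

D = 356, ⌊√D⌋ = 18
river: ρ → (-8,10,8)
river: ρ → (8,6,-10)
river: ρ → (-10,14,4)
river: ρ → (4,18,-2)
river: ρ → (-2,18,4)
river: ρ → (4,14,-10)
river: ρ → (-10,6,8)
river: ρ → (8,10,-8)
river: ρ → (-8,6,10)
river: ρ → (10,14,-4)
river: ρ → (-4,18,2)
river: ρ → (2,18,-4)
river: ρ → (-4,14,10)
river: ρ → (10,6,-8)
ρ-cycle length = 14 (tail of 0 descent steps not counted)

14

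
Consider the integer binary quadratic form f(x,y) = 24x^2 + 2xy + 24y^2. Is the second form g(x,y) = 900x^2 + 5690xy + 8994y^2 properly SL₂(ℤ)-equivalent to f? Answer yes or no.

D₁ = -2300, D₂ = -2300
f: reduced (well bottom): (24,2,24) with a≤c, −a<b≤a
g: translate: b→290 (≡5690 mod 1800), so (900,5690,8994)→(900,290,24)
g: flip: (900,290,24)→(24,-290,900)
g: translate: b→-2 (≡-290 mod 48), so (24,-290,900)→(24,-2,24)
g: flip: (24,-2,24)→(24,2,24)
g: reduced (well bottom): (24,2,24) with a≤c, −a<b≤a
reduced forms (24, 2, 24) vs (24, 2, 24) ⇒ equivalent

yes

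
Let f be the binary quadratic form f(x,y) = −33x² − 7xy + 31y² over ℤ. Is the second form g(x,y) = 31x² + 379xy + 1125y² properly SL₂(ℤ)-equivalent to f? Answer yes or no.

D₁ = 4141, D₂ = 4141
river cycle of f (length 46): (31, 7, -33), (-33, 59, 5), (5, 61, -21), (-21, 23, 43), (43, 63, -1), (-1, 63, 43), (43, 23, -21), (-21, 61, 5), (5, 59, -33), (-33, 7, 31), … (36 more)
river cycle of g (length 46): (31, 7, -33), (-33, 59, 5), (5, 61, -21), (-21, 23, 43), (43, 63, -1), (-1, 63, 43), (43, 23, -21), (-21, 61, 5), (5, 59, -33), (-33, 7, 31), … (36 more)
cycles coincide ⇒ equivalent

yes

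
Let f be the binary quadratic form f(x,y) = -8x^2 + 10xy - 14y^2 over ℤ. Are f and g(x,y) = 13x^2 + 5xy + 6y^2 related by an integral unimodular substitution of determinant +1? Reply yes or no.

D₁ = -348, D₂ = -287
discriminants differ ⇒ not SL₂(ℤ)-equivalent

no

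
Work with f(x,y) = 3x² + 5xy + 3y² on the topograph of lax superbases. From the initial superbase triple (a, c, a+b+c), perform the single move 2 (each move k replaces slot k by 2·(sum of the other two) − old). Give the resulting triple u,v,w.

start (3,3,11) = (f(1,0),f(0,1),f(1,1))
replace slot 2: 2·(3+11) − 3 = 25 → (3,25,11)

3,25,11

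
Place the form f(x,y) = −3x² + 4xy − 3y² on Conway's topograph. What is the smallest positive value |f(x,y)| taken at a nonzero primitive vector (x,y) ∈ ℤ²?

translate: b→2 (≡-4 mod 6), so (3,-4,3)→(3,2,2)
flip: (3,2,2)→(2,-2,3)
translate: b→2 (≡-2 mod 4), so (2,-2,3)→(2,2,3)
reduced (well bottom): (2,2,3) with a≤c, −a<b≤a
well minimum |f| = |-2| = 2 (negative-definite)

2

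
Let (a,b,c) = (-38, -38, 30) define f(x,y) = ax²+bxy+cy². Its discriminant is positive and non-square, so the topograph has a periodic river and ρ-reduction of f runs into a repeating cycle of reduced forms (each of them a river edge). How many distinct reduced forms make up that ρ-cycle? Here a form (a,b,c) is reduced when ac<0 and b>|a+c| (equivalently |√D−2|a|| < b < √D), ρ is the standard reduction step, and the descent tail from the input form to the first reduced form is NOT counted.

D = 6004, ⌊√D⌋ = 77
descent: ρ → (30,38,-38)  [lands on river]
river: ρ → (-38,38,30)
river: ρ → (30,22,-46)
river: ρ → (-46,70,6)
river: ρ → (6,74,-22)
river: ρ → (-22,58,30)
river: ρ → (30,62,-18)
river: ρ → (-18,46,54)
river: ρ → (54,62,-10)
river: ρ → (-10,58,66)
river: ρ → (66,74,-2)
river: ρ → (-2,74,66)
river: ρ → (66,58,-10)
river: ρ → (-10,62,54)
river: ρ → (54,46,-18)
river: ρ → (-18,62,30)
river: ρ → (30,58,-22)
river: ρ → (-22,74,6)
river: ρ → (6,70,-46)
river: ρ → (-46,22,30)
ρ-cycle length = 20 (tail of 1 descent step not counted)

20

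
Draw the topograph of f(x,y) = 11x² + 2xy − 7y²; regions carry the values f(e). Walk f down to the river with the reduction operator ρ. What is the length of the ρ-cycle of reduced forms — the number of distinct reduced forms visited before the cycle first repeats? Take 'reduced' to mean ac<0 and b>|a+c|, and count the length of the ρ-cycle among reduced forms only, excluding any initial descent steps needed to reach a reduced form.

D = 312, ⌊√D⌋ = 17
descent: ρ → (-7,12,6)  [lands on river]
river: ρ → (6,12,-7)
river: ρ → (-7,16,2)
river: ρ → (2,16,-7)
ρ-cycle length = 4 (tail of 1 descent step not counted)

4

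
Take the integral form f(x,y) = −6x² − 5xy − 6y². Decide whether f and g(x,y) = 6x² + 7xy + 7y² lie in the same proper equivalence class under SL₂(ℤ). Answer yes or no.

D₁ = -119, D₂ = -119
f is negative-definite; reduce −f:
−f: reduced (well bottom): (6,5,6) with a≤c, −a<b≤a
flip sign back: reduced form of f is (-6,-5,-6)
g: translate: b→-5 (≡7 mod 12), so (6,7,7)→(6,-5,6)
g: flip: (6,-5,6)→(6,5,6)
g: reduced (well bottom): (6,5,6) with a≤c, −a<b≤a
reduced forms (-6, -5, -6) vs (6, 5, 6) ⇒ inequivalent

no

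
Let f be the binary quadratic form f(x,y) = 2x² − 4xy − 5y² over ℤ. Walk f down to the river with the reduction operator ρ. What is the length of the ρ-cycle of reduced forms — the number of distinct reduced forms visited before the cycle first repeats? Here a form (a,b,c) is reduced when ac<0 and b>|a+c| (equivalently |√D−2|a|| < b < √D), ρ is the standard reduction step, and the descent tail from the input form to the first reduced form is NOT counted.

D = 56, ⌊√D⌋ = 7
descent: ρ → (-5,4,2)  [lands on river]
river: ρ → (2,4,-5)
river: ρ → (-5,6,1)
river: ρ → (1,6,-5)
ρ-cycle length = 4 (tail of 1 descent step not counted)

4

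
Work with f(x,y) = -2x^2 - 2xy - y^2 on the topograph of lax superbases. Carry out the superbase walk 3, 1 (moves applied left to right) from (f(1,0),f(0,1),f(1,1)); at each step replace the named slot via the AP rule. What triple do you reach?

start (-2,-1,-5) = (f(1,0),f(0,1),f(1,1))
replace slot 3: 2·((-2)+(-1)) − (-5) = -1 → (-2,-1,-1)
replace slot 1: 2·((-1)+(-1)) − (-2) = -2 → (-2,-1,-1)

-2,-1,-1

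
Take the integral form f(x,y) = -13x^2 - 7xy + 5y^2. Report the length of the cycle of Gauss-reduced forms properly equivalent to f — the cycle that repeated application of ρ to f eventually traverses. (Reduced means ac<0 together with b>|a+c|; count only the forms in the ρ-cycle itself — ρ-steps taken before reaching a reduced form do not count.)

D = 309, ⌊√D⌋ = 17
descent: ρ → (5,17,-1)  [lands on river]
river: ρ → (-1,17,5)
river: ρ → (5,13,-7)
river: ρ → (-7,15,3)
river: ρ → (3,15,-7)
river: ρ → (-7,13,5)
ρ-cycle length = 6 (tail of 1 descent step not counted)

6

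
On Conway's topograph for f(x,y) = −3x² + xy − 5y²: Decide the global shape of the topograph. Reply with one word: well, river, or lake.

D = b²−4ac = 1² − 4·(-3)·(-5) = -59
D < 0 ⇒ definite ⇒ every region one sign ⇒ single well

well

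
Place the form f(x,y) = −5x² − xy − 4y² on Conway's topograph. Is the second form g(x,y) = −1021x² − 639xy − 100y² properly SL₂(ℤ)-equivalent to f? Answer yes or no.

D₁ = -79, D₂ = -79
f is negative-definite; reduce −f:
−f: flip: (5,1,4)→(4,-1,5)
−f: reduced (well bottom): (4,-1,5) with a≤c, −a<b≤a
flip sign back: reduced form of f is (-4,1,-5)
g is negative-definite; reduce −g:
−g: flip: (1021,639,100)→(100,-639,1021)
−g: translate: b→-39 (≡-639 mod 200), so (100,-639,1021)→(100,-39,4)
−g: flip: (100,-39,4)→(4,39,100)
−g: translate: b→-1 (≡39 mod 8), so (4,39,100)→(4,-1,5)
−g: reduced (well bottom): (4,-1,5) with a≤c, −a<b≤a
flip sign back: reduced form of g is (-4,1,-5)
reduced forms (-4, 1, -5) vs (-4, 1, -5) ⇒ equivalent

yes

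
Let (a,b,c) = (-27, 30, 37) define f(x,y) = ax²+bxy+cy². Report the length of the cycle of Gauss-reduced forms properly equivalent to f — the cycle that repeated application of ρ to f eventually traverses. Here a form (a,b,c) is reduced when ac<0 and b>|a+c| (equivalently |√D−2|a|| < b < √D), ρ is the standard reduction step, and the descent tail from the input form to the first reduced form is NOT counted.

D = 4896, ⌊√D⌋ = 69
river: ρ → (37,44,-20)
river: ρ → (-20,36,45)
river: ρ → (45,54,-11)
river: ρ → (-11,56,40)
river: ρ → (40,24,-27)
river: ρ → (-27,30,37)
ρ-cycle length = 6 (tail of 0 descent steps not counted)

6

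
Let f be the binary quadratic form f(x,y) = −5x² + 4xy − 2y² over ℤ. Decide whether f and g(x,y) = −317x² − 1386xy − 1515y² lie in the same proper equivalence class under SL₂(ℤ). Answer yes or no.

D₁ = -24, D₂ = -24
f is negative-definite; reduce −f:
−f: flip: (5,-4,2)→(2,4,5)
−f: translate: b→0 (≡4 mod 4), so (2,4,5)→(2,0,3)
−f: reduced (well bottom): (2,0,3) with a≤c, −a<b≤a
flip sign back: reduced form of f is (-2,0,-3)
g is negative-definite; reduce −g:
−g: translate: b→118 (≡1386 mod 634), so (317,1386,1515)→(317,118,11)
−g: flip: (317,118,11)→(11,-118,317)
−g: translate: b→-8 (≡-118 mod 22), so (11,-118,317)→(11,-8,2)
−g: flip: (11,-8,2)→(2,8,11)
−g: translate: b→0 (≡8 mod 4), so (2,8,11)→(2,0,3)
−g: reduced (well bottom): (2,0,3) with a≤c, −a<b≤a
flip sign back: reduced form of g is (-2,0,-3)
reduced forms (-2, 0, -3) vs (-2, 0, -3) ⇒ equivalent

yes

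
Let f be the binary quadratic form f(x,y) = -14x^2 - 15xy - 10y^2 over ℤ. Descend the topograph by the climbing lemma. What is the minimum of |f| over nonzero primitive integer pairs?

translate: b→-13 (≡15 mod 28), so (14,15,10)→(14,-13,9)
flip: (14,-13,9)→(9,13,14)
translate: b→-5 (≡13 mod 18), so (9,13,14)→(9,-5,10)
reduced (well bottom): (9,-5,10) with a≤c, −a<b≤a
well minimum |f| = |-9| = 9 (negative-definite)

9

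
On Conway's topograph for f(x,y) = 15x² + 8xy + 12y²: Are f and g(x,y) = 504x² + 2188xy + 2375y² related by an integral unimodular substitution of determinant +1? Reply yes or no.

D₁ = -656, D₂ = -656
f: flip: (15,8,12)→(12,-8,15)
f: reduced (well bottom): (12,-8,15) with a≤c, −a<b≤a
g: translate: b→172 (≡2188 mod 1008), so (504,2188,2375)→(504,172,15)
g: flip: (504,172,15)→(15,-172,504)
g: translate: b→8 (≡-172 mod 30), so (15,-172,504)→(15,8,12)
g: flip: (15,8,12)→(12,-8,15)
g: reduced (well bottom): (12,-8,15) with a≤c, −a<b≤a
reduced forms (12, -8, 15) vs (12, -8, 15) ⇒ equivalent

yes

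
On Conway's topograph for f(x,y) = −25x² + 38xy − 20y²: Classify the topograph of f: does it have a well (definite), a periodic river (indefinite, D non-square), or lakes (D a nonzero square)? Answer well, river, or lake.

D = b²−4ac = 38² − 4·(-25)·(-20) = -556
D < 0 ⇒ definite ⇒ every region one sign ⇒ single well

well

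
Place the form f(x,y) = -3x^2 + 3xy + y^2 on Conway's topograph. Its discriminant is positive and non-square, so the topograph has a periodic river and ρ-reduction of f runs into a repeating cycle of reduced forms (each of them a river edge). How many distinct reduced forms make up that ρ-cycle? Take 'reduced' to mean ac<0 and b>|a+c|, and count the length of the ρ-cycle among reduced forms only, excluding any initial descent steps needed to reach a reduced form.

D = 21, ⌊√D⌋ = 4
river: ρ → (1,3,-3)
river: ρ → (-3,3,1)
ρ-cycle length = 2 (tail of 0 descent steps not counted)

2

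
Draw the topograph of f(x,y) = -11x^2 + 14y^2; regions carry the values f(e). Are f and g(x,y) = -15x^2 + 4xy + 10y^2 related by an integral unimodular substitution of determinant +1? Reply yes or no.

D₁ = 616, D₂ = 616
river cycle of f (length 8): (-11, 22, 3), (3, 20, -18), (-18, 16, 5), (5, 24, -2), (-2, 24, 5), (5, 16, -18), (-18, 20, 3), (3, 22, -11)
river cycle of g (length 10): (10, 16, -9), (-9, 20, 6), (6, 16, -15), (-15, 14, 7), (7, 14, -15), (-15, 16, 6), (6, 20, -9), (-9, 16, 10), (10, 24, -1), (-1, 24, 10)
cycles differ ⇒ inequivalent

no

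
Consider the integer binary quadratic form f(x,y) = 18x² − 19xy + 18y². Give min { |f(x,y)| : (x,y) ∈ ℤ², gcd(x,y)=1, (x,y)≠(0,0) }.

translate: b→17 (≡-19 mod 36), so (18,-19,18)→(18,17,17)
flip: (18,17,17)→(17,-17,18)
translate: b→17 (≡-17 mod 34), so (17,-17,18)→(17,17,18)
reduced (well bottom): (17,17,18) with a≤c, −a<b≤a
well minimum = a = 17

17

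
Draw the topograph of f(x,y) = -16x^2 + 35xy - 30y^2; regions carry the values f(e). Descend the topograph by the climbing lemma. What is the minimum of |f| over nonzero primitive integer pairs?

translate: b→-3 (≡-35 mod 32), so (16,-35,30)→(16,-3,11)
flip: (16,-3,11)→(11,3,16)
reduced (well bottom): (11,3,16) with a≤c, −a<b≤a
well minimum |f| = |-11| = 11 (negative-definite)

11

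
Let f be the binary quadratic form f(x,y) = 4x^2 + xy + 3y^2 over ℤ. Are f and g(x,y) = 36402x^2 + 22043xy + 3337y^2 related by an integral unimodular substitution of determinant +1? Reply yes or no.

D₁ = -47, D₂ = -47
f: flip: (4,1,3)→(3,-1,4)
f: reduced (well bottom): (3,-1,4) with a≤c, −a<b≤a
g: flip: (36402,22043,3337)→(3337,-22043,36402)
g: translate: b→-2021 (≡-22043 mod 6674), so (3337,-22043,36402)→(3337,-2021,306)
g: flip: (3337,-2021,306)→(306,2021,3337)
g: translate: b→185 (≡2021 mod 612), so (306,2021,3337)→(306,185,28)
g: flip: (306,185,28)→(28,-185,306)
g: translate: b→-17 (≡-185 mod 56), so (28,-185,306)→(28,-17,3)
g: flip: (28,-17,3)→(3,17,28)
g: translate: b→-1 (≡17 mod 6), so (3,17,28)→(3,-1,4)
g: reduced (well bottom): (3,-1,4) with a≤c, −a<b≤a
reduced forms (3, -1, 4) vs (3, -1, 4) ⇒ equivalent

yes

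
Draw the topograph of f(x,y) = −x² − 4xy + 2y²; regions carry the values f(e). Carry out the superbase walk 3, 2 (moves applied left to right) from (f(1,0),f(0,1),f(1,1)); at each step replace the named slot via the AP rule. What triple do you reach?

start (-1,2,-3) = (f(1,0),f(0,1),f(1,1))
replace slot 3: 2·((-1)+2) − (-3) = 5 → (-1,2,5)
replace slot 2: 2·((-1)+5) − 2 = 6 → (-1,6,5)

-1,6,5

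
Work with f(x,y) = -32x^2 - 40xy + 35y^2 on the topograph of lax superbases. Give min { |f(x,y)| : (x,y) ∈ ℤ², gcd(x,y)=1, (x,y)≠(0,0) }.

descent: ρ → (35,40,-32)  [lands on river]
river: ρ → (-32,24,43)
river: ρ → (43,62,-13)
river: ρ → (-13,68,28)
river: ρ → (28,44,-37)
river: ρ → (-37,30,35)
closes: descent 1, river 6
min |a| on river = 13

13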